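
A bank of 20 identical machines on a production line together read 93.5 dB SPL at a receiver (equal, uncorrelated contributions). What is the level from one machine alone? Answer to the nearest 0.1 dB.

80.5 dB SPL

20 equal incoherent sources add 10·log₁₀(20) = 13.01 dB over one source.
L_one = 93.5 − 13.01 = 80.5 dB SPL.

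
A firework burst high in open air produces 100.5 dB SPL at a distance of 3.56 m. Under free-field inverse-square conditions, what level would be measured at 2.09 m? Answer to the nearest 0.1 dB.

For a point source in a free field, ΔL = −20·log₁₀(d₂/d₁).
ΔL = −20·log₁₀(2.09/3.56) = 4.63 dB, so L₂ = 100.5 + (4.63) = 105.1 dB SPL.

105.1 dB SPL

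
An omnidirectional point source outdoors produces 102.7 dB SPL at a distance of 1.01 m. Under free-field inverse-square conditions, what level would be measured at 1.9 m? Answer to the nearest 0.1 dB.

97.2 dB SPL

Inverse-square spreading gives ΔL = −20·log₁₀(d₂/d₁).
ΔL = −20·log₁₀(1.9/1.01) = -5.49 dB, so L₂ = 102.7 + (-5.49) = 97.2 dB SPL.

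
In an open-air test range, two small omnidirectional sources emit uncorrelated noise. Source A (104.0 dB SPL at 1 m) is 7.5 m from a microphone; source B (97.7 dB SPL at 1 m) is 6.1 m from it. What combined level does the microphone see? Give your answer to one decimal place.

87.8 dB SPL

At the listener: L_A = 104.0 − 20·log₁₀(7.5) = 86.50 dB; L_B = 97.7 − 20·log₁₀(6.1) = 81.99 dB.
Combined: 10·log₁₀(10^(86.50/10)+10^(81.99/10)) = 87.8 dB SPL.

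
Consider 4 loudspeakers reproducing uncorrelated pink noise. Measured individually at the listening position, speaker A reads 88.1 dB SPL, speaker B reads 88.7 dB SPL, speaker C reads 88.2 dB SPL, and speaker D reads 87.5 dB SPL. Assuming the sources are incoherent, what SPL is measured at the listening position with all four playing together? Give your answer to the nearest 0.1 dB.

94.2 dB SPL

Incoherent sources sum as intensities:
L_total = 10·log₁₀(10^(88.1/10) + 10^(88.7/10) + 10^(88.2/10) + 10^(87.5/10)) = 10·log₁₀(2610000000) = 94.2 dB SPL.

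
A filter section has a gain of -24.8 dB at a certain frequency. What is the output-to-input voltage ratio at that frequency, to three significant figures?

Voltage ratio = 10^(dB/20).
10^(-24.8/20) = 10^(-1.240) = 0.0575.

0.0575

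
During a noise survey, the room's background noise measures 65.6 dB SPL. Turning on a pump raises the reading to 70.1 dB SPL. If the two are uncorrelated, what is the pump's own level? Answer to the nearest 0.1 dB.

68.2 dB SPL

Subtract intensities: L_src = 10·log₁₀(10^(L_total/10) − 10^(L_bg/10)).
L_src = 10·log₁₀(10^(70.1/10) − 10^(65.6/10)) = 10·log₁₀(6602000) = 68.2 dB SPL.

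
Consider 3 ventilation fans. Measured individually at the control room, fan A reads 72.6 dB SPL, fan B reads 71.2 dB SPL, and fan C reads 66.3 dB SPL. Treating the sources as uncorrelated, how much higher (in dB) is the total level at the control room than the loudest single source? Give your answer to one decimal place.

Add the sources as powers (linear), then convert back to dB:
L_total = 10·log₁₀(10^(72.6/10) + 10^(71.2/10) + 10^(66.3/10)) = 75.52 dB SPL.
Excess over the loudest (72.6 dB): 75.52 − 72.6 = 2.9 dB.

2.9 dB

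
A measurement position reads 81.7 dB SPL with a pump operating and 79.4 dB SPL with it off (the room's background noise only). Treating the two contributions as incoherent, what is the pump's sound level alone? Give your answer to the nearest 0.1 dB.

Subtract intensities: L_src = 10·log₁₀(10^(L_total/10) − 10^(L_bg/10)).
L_src = 10·log₁₀(10^(81.7/10) − 10^(79.4/10)) = 10·log₁₀(60810000) = 77.8 dB SPL.

77.8 dB SPL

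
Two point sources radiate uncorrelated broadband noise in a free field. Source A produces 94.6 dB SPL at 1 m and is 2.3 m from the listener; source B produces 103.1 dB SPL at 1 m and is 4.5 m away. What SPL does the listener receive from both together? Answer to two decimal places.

91.91 dB SPL

At the listener: L_A = 94.6 − 20·log₁₀(2.3) = 87.365 dB; L_B = 103.1 − 20·log₁₀(4.5) = 90.036 dB.
Combined: 10·log₁₀(10^(87.365/10)+10^(90.036/10)) = 91.91 dB SPL.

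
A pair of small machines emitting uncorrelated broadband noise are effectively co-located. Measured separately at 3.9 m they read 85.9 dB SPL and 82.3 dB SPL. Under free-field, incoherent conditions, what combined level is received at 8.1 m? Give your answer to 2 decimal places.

Combined at 3.9 m: 10·log₁₀(10^(85.9/10)+10^(82.3/10)) = 87.473 dB SPL.
Then apply −20·log₁₀(8.1/3.9) = -6.348 dB → 81.12 dB SPL.

81.12 dB SPL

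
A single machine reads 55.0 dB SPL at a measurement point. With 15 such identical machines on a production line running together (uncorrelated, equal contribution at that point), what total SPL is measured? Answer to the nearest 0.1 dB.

66.8 dB SPL

15 equal incoherent sources raise the level by 10·log₁₀(15) = 11.76 dB.
L_total = 55.0 + 11.76 = 66.8 dB SPL.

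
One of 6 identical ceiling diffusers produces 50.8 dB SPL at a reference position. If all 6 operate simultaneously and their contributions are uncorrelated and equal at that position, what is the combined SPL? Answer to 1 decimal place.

58.6 dB SPL

6 equal incoherent sources raise the level by 10·log₁₀(6) = 7.78 dB.
L_total = 50.8 + 7.78 = 58.6 dB SPL.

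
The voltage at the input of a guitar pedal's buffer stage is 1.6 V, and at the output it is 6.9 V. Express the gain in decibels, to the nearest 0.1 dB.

For a voltage ratio, dB = 20·log₁₀(V₂/V₁).
20·log₁₀(6.9/1.6) = 20·log₁₀(4.312) = 12.7 dB.

12.7 dB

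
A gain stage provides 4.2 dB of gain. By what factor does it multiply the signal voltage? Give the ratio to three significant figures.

Voltage ratio = 10^(dB/20).
10^(4.2/20) = 10^(0.2100) = 1.62.

1.62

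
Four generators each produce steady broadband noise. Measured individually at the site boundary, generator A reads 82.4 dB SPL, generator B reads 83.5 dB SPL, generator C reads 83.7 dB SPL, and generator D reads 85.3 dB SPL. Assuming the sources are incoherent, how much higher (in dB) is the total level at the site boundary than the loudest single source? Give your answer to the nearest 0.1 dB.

Add the sources as powers (linear), then convert back to dB:
L_total = 10·log₁₀(10^(82.4/10) + 10^(83.5/10) + 10^(83.7/10) + 10^(85.3/10)) = 89.87 dB SPL.
Excess over the loudest (85.3 dB): 89.87 − 85.3 = 4.6 dB.

4.6 dB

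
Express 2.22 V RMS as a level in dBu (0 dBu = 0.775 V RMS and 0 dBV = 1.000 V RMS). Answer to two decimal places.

dBu = 20·log₁₀(V / 0.775 V).
20·log₁₀(2.22/0.775) = +9.14 dBu.

+9.14 dBu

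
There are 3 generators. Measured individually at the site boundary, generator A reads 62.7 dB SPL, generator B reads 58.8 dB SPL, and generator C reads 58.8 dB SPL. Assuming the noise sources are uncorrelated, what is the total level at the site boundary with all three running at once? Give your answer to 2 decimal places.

65.29 dB SPL

Uncorrelated sources add in intensity (power), not in dB.
L_total = 10·log₁₀(10^(62.7/10) + 10^(58.8/10) + 10^(58.8/10)) = 10·log₁₀(3379000) = 65.29 dB SPL.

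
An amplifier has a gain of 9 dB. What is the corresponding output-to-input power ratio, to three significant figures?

7.94

Power ratio = 10^(dB/10).
10^(9/10) = 10^(0.9000) = 7.94.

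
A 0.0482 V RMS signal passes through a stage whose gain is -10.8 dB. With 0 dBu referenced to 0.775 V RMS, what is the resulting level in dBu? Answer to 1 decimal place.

-34.9 dBu

Input level: 20·log₁₀(0.0482/0.775) = -24.13 dBu.
Output: -24.13 − 10.8 = -34.9 dBu.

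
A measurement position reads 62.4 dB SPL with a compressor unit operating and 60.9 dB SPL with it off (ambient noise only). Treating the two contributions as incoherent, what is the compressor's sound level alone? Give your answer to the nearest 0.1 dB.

Subtract intensities: L_src = 10·log₁₀(10^(L_total/10) − 10^(L_bg/10)).
L_src = 10·log₁₀(10^(62.4/10) − 10^(60.9/10)) = 10·log₁₀(507500) = 57.1 dB SPL.

57.1 dB SPL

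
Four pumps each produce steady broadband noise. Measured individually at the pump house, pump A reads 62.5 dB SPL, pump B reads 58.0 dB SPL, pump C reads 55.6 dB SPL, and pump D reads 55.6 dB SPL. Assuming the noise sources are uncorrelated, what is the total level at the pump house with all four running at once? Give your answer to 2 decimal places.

Incoherent sources sum as intensities:
L_total = 10·log₁₀(10^(62.5/10) + 10^(58.0/10) + 10^(55.6/10) + 10^(55.6/10)) = 10·log₁₀(3135000) = 64.96 dB SPL.

64.96 dB SPL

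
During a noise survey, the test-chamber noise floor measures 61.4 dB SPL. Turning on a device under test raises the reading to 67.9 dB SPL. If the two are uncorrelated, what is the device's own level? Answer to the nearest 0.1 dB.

66.8 dB SPL

Background correction is a power subtraction:
L_src = 10·log₁₀(10^(67.9/10) − 10^(61.4/10)) = 10·log₁₀(4786000) = 66.8 dB SPL.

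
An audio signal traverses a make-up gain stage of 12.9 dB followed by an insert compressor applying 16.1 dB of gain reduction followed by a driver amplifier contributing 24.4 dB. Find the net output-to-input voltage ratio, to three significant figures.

Net gain = 12.9 + (−16.1) + 24.4 = 21.2 dB.
Voltage ratio = 10^(21.2/20) = 11.5.

11.5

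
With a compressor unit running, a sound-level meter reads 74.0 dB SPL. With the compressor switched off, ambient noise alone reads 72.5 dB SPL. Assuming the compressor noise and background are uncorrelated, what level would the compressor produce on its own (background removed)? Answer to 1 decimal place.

Background correction is a power subtraction:
L_src = 10·log₁₀(10^(74.0/10) − 10^(72.5/10)) = 10·log₁₀(7336000) = 68.7 dB SPL.

68.7 dB SPL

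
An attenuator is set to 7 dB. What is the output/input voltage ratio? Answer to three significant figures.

Voltage ratio = 10^(dB/20).
10^(-7/20) = 10^(-0.3500) = 0.447.

0.447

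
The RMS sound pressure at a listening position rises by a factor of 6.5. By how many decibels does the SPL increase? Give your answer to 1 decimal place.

Sound pressure is an amplitude quantity: ΔL = 20·log₁₀(p₂/p₁).
20·log₁₀(6.5) = 16.3 dB.

16.3 dB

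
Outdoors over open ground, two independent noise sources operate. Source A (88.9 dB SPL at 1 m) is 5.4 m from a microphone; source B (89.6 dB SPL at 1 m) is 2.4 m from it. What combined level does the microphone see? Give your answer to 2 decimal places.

At the listener: L_A = 88.9 − 20·log₁₀(5.4) = 74.252 dB; L_B = 89.6 − 20·log₁₀(2.4) = 81.996 dB.
Combined: 10·log₁₀(10^(74.252/10)+10^(81.996/10)) = 82.67 dB SPL.

82.67 dB SPL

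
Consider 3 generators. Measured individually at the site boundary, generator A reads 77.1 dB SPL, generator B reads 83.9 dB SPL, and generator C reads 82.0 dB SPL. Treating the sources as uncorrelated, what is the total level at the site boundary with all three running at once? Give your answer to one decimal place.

Incoherent sources sum as intensities:
L_total = 10·log₁₀(10^(77.1/10) + 10^(83.9/10) + 10^(82.0/10)) = 10·log₁₀(455200000) = 86.6 dB SPL.

86.6 dB SPL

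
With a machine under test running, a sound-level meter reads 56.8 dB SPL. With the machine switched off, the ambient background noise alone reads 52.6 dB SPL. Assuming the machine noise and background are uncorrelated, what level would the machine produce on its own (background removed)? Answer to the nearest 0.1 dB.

54.7 dB SPL

Background correction is a power subtraction:
L_src = 10·log₁₀(10^(56.8/10) − 10^(52.6/10)) = 10·log₁₀(296700) = 54.7 dB SPL.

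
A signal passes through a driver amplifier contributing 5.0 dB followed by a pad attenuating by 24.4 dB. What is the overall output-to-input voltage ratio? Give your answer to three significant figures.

Net gain = 5.0 + (−24.4) = -19.4 dB.
Voltage ratio = 10^(-19.4/20) = 0.107.

0.107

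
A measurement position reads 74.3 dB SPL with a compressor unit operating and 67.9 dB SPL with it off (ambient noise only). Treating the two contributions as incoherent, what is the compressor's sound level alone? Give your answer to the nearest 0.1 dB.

Subtract intensities: L_src = 10·log₁₀(10^(L_total/10) − 10^(L_bg/10)).
L_src = 10·log₁₀(10^(74.3/10) − 10^(67.9/10)) = 10·log₁₀(20750000) = 73.2 dB SPL.

73.2 dB SPL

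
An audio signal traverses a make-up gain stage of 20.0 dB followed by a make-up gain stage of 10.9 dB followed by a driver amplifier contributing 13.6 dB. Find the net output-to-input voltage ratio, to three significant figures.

168

Net gain = 20.0 + 10.9 + 13.6 = 44.5 dB.
Voltage ratio = 10^(44.5/20) = 168.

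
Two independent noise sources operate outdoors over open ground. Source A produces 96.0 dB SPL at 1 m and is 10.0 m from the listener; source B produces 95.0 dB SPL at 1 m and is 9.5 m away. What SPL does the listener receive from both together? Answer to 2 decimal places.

At the listener: L_A = 96.0 − 20·log₁₀(10.0) = 76.000 dB; L_B = 95.0 − 20·log₁₀(9.5) = 75.446 dB.
Combined: 10·log₁₀(10^(76.000/10)+10^(75.446/10)) = 78.74 dB SPL.

78.74 dB SPL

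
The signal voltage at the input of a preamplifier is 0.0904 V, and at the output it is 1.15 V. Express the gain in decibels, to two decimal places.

22.09 dB

Voltage is an amplitude quantity, so gain = 20·log₁₀(V_out/V_in).
20·log₁₀(1.15/0.0904) = 20·log₁₀(12.72) = 22.09 dB.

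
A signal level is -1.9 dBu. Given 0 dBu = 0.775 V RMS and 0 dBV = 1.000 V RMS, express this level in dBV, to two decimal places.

-4.11 dBV

The offset between the scales is 20·log₁₀(0.775/1.000) = −2.214 dB.
So dBV = -1.9 − 2.214 = -4.11 dBV.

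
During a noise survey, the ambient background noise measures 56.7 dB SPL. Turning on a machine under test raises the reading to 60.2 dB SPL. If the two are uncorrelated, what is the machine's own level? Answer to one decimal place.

Remove the background by subtracting linear intensities:
L_src = 10·log₁₀(10^(60.2/10) − 10^(56.7/10)) = 10·log₁₀(579400) = 57.6 dB SPL.

57.6 dB SPL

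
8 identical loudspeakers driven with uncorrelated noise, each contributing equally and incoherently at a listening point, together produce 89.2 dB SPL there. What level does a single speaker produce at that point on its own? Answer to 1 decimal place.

80.2 dB SPL

8 equal incoherent sources add 10·log₁₀(8) = 9.03 dB over one source.
L_one = 89.2 − 9.03 = 80.2 dB SPL.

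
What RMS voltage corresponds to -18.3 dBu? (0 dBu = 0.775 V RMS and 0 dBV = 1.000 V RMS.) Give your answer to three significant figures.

0.0943 V

V = 0.775 V × 10^(-18.3/20).
= 0.775 × 0.1216 = 0.0943 V.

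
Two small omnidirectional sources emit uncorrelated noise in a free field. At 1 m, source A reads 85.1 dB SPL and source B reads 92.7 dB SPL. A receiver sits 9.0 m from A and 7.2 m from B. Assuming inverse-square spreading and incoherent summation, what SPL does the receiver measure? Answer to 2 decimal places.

76.01 dB SPL

At the listener: L_A = 85.1 − 20·log₁₀(9.0) = 66.015 dB; L_B = 92.7 − 20·log₁₀(7.2) = 75.553 dB.
Combined: 10·log₁₀(10^(66.015/10)+10^(75.553/10)) = 76.01 dB SPL.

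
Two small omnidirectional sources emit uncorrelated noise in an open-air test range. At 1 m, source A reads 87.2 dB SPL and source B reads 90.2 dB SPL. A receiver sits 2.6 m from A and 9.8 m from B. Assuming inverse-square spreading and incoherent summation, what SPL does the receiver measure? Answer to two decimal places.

79.47 dB SPL

At the listener: L_A = 87.2 − 20·log₁₀(2.6) = 78.901 dB; L_B = 90.2 − 20·log₁₀(9.8) = 70.375 dB.
Combined: 10·log₁₀(10^(78.901/10)+10^(70.375/10)) = 79.47 dB SPL.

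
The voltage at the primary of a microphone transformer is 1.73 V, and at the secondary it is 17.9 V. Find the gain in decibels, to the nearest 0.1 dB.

20.3 dB

Voltage is an amplitude quantity, so gain = 20·log₁₀(V_out/V_in).
20·log₁₀(17.9/1.73) = 20·log₁₀(10.35) = 20.3 dB.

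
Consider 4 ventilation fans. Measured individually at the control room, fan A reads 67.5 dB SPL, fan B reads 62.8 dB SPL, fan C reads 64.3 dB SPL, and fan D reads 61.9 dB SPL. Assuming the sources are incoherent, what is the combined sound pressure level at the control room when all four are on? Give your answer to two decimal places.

Add the sources as powers (linear), then convert back to dB:
L_total = 10·log₁₀(10^(67.5/10) + 10^(62.8/10) + 10^(64.3/10) + 10^(61.9/10)) = 10·log₁₀(11770000) = 70.71 dB SPL.

70.71 dB SPL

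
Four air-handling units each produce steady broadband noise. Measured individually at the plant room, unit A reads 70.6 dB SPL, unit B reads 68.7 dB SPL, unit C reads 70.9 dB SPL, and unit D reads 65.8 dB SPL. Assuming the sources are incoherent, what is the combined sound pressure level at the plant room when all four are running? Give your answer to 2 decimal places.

Add the sources as powers (linear), then convert back to dB:
L_total = 10·log₁₀(10^(70.6/10) + 10^(68.7/10) + 10^(70.9/10) + 10^(65.8/10)) = 10·log₁₀(35000000) = 75.44 dB SPL.

75.44 dB SPL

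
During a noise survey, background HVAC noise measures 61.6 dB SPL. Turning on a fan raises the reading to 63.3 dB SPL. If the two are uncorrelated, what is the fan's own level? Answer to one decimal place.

58.4 dB SPL

Subtract intensities: L_src = 10·log₁₀(10^(L_total/10) − 10^(L_bg/10)).
L_src = 10·log₁₀(10^(63.3/10) − 10^(61.6/10)) = 10·log₁₀(692500) = 58.4 dB SPL.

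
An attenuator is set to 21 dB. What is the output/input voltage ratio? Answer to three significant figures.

Voltage ratio = 10^(dB/20).
10^(-21/20) = 10^(-1.050) = 0.0891.

0.0891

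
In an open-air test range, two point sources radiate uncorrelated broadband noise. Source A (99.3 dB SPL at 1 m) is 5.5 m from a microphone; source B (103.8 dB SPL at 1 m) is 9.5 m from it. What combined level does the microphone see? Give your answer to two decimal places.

At the listener: L_A = 99.3 − 20·log₁₀(5.5) = 84.493 dB; L_B = 103.8 − 20·log₁₀(9.5) = 84.246 dB.
Combined: 10·log₁₀(10^(84.493/10)+10^(84.246/10)) = 87.38 dB SPL.

87.38 dB SPL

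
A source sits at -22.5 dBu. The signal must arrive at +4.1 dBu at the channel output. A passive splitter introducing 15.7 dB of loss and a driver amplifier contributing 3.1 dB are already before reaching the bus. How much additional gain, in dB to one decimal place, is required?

The required make-up gain is the shortfall in the dB sum.
G = +4.1 − (-22.5) + 15.7 − 3.1 = 39.2 dB.

39.2 dB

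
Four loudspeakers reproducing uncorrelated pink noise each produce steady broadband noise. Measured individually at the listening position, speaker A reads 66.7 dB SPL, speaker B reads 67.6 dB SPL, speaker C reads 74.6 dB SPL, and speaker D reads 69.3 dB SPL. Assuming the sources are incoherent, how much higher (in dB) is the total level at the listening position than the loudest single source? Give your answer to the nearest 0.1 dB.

2.2 dB

Incoherent sources sum as intensities:
L_total = 10·log₁₀(10^(66.7/10) + 10^(67.6/10) + 10^(74.6/10) + 10^(69.3/10)) = 76.79 dB SPL.
Excess over the loudest (74.6 dB): 76.79 − 74.6 = 2.2 dB.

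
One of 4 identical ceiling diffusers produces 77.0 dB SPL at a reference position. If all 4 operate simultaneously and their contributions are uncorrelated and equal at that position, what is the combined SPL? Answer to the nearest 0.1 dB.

83.0 dB SPL

4 equal incoherent sources raise the level by 10·log₁₀(4) = 6.02 dB.
L_total = 77.0 + 6.02 = 83.0 dB SPL.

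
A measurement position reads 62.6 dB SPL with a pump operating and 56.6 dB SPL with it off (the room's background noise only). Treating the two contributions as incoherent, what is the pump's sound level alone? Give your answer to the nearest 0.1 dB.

Background correction is a power subtraction:
L_src = 10·log₁₀(10^(62.6/10) − 10^(56.6/10)) = 10·log₁₀(1363000) = 61.3 dB SPL.

61.3 dB SPL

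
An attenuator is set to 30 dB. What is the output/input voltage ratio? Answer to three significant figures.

0.0316

Voltage ratio = 10^(dB/20).
10^(-30/20) = 10^(-1.500) = 0.0316.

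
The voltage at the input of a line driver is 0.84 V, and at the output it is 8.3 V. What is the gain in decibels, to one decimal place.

19.9 dB

For a voltage ratio, dB = 20·log₁₀(V₂/V₁).
20·log₁₀(8.3/0.84) = 20·log₁₀(9.881) = 19.9 dB.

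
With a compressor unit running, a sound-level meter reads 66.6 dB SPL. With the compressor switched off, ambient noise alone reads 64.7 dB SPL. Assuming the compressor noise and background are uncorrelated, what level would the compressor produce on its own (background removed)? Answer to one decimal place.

62.1 dB SPL

Background correction is a power subtraction:
L_src = 10·log₁₀(10^(66.6/10) − 10^(64.7/10)) = 10·log₁₀(1620000) = 62.1 dB SPL.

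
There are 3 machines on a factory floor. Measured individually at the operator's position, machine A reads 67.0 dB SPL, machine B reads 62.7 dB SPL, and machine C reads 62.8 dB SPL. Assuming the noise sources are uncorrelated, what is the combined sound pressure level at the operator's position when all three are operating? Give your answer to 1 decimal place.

Add the sources as powers (linear), then convert back to dB:
L_total = 10·log₁₀(10^(67.0/10) + 10^(62.7/10) + 10^(62.8/10)) = 10·log₁₀(8779000) = 69.4 dB SPL.

69.4 dB SPL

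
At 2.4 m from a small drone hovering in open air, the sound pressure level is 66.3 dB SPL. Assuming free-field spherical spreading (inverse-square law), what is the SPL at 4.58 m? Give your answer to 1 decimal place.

60.7 dB SPL

Free-field point source: level drops by 20·log₁₀ of the distance ratio.
ΔL = −20·log₁₀(4.58/2.4) = -5.61 dB, so L₂ = 66.3 + (-5.61) = 60.7 dB SPL.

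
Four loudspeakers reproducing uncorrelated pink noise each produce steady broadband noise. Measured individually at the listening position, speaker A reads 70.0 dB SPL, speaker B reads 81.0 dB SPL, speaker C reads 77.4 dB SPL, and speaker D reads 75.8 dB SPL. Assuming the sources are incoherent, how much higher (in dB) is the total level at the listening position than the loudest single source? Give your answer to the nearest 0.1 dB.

2.6 dB

Uncorrelated sources add in intensity (power), not in dB.
L_total = 10·log₁₀(10^(70.0/10) + 10^(81.0/10) + 10^(77.4/10) + 10^(75.8/10)) = 83.60 dB SPL.
Excess over the loudest (81.0 dB): 83.60 − 81.0 = 2.6 dB.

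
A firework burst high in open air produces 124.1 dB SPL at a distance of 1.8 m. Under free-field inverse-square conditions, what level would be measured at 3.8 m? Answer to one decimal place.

117.6 dB SPL

For a point source in a free field, ΔL = −20·log₁₀(d₂/d₁).
ΔL = −20·log₁₀(3.8/1.8) = -6.49 dB, so L₂ = 124.1 + (-6.49) = 117.6 dB SPL.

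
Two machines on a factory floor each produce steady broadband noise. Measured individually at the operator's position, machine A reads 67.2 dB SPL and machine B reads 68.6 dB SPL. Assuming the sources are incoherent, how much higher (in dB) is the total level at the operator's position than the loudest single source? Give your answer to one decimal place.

2.4 dB

Uncorrelated sources add in intensity (power), not in dB.
L_total = 10·log₁₀(10^(67.2/10) + 10^(68.6/10)) = 70.97 dB SPL.
Excess over the loudest (68.6 dB): 70.97 − 68.6 = 2.4 dB.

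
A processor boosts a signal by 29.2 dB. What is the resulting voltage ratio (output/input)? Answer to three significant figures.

28.8

Voltage ratio = 10^(dB/20).
10^(29.2/20) = 10^(1.460) = 28.8.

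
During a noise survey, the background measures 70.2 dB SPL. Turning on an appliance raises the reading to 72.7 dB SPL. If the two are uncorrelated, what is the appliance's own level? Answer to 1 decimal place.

Subtract intensities: L_src = 10·log₁₀(10^(L_total/10) − 10^(L_bg/10)).
L_src = 10·log₁₀(10^(72.7/10) − 10^(70.2/10)) = 10·log₁₀(8150000) = 69.1 dB SPL.

69.1 dB SPL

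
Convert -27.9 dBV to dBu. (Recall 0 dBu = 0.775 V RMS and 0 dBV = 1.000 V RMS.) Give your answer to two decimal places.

The offset between the scales is 20·log₁₀(0.775/1.000) = −2.214 dB.
So dBu = -27.9 + 2.214 = -25.69 dBu.

-25.69 dBu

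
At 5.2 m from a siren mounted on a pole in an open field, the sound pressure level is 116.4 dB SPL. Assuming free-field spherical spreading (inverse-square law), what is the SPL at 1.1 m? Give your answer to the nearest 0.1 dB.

For a point source in a free field, ΔL = −20·log₁₀(d₂/d₁).
ΔL = −20·log₁₀(1.1/5.2) = 13.49 dB, so L₂ = 116.4 + (13.49) = 129.9 dB SPL.

129.9 dB SPL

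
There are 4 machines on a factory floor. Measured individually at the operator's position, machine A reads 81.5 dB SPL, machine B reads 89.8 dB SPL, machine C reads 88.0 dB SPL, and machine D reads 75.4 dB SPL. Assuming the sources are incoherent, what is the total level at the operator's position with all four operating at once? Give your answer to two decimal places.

92.46 dB SPL

Add the sources as powers (linear), then convert back to dB:
L_total = 10·log₁₀(10^(81.5/10) + 10^(89.8/10) + 10^(88.0/10) + 10^(75.4/10)) = 10·log₁₀(1762000000) = 92.46 dB SPL.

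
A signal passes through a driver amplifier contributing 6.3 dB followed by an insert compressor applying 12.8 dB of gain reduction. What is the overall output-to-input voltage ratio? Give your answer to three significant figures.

0.473

Net gain = 6.3 + (−12.8) = -6.5 dB.
Voltage ratio = 10^(-6.5/20) = 0.473.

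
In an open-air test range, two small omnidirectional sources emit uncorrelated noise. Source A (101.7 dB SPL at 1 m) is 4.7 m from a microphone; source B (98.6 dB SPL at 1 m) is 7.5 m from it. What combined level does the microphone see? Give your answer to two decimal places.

At the listener: L_A = 101.7 − 20·log₁₀(4.7) = 88.258 dB; L_B = 98.6 − 20·log₁₀(7.5) = 81.099 dB.
Combined: 10·log₁₀(10^(88.258/10)+10^(81.099/10)) = 89.02 dB SPL.

89.02 dB SPL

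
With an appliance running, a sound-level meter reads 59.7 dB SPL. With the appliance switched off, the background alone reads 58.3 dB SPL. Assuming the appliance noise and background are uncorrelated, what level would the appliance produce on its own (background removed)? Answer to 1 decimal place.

Remove the background by subtracting linear intensities:
L_src = 10·log₁₀(10^(59.7/10) − 10^(58.3/10)) = 10·log₁₀(257200) = 54.1 dB SPL.

54.1 dB SPL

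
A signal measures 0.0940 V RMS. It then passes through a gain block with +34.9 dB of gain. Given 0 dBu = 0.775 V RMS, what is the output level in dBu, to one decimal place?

+16.6 dBu

Input level: 20·log₁₀(0.0940/0.775) = -18.32 dBu.
Output: -18.32 + 34.9 = +16.6 dBu.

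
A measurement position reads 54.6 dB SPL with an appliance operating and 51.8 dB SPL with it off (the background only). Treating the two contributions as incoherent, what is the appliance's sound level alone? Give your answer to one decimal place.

51.4 dB SPL

Subtract intensities: L_src = 10·log₁₀(10^(L_total/10) − 10^(L_bg/10)).
L_src = 10·log₁₀(10^(54.6/10) − 10^(51.8/10)) = 10·log₁₀(137000) = 51.4 dB SPL.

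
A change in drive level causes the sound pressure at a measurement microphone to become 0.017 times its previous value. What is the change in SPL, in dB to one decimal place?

-35.4 dB

SPL change from a pressure ratio uses the 20·log₁₀ form:
20·log₁₀(0.017) = -35.4 dB.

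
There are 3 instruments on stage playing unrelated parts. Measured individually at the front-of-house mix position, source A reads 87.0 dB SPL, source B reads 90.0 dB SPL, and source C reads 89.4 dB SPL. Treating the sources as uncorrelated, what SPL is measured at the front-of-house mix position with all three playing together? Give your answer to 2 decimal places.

93.75 dB SPL

Incoherent sources sum as intensities:
L_total = 10·log₁₀(10^(87.0/10) + 10^(90.0/10) + 10^(89.4/10)) = 10·log₁₀(2372000000) = 93.75 dB SPL.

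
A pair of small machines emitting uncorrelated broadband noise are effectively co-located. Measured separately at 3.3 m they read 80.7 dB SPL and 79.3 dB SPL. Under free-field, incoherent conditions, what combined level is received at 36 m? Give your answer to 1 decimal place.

62.3 dB SPL

Combined at 3.3 m: 10·log₁₀(10^(80.7/10)+10^(79.3/10)) = 83.07 dB SPL.
Then apply −20·log₁₀(36/3.3) = -20.76 dB → 62.3 dB SPL.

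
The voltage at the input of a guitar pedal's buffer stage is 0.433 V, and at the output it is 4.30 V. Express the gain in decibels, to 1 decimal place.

Voltage ratio → dB uses the 20·log₁₀ form:
20·log₁₀(4.30/0.433) = 20·log₁₀(9.931) = 19.9 dB.

19.9 dB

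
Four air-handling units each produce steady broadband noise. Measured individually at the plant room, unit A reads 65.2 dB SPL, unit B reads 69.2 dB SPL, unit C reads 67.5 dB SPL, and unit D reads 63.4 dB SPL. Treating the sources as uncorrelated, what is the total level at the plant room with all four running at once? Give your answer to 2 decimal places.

72.89 dB SPL

Uncorrelated sources add in intensity (power), not in dB.
L_total = 10·log₁₀(10^(65.2/10) + 10^(69.2/10) + 10^(67.5/10) + 10^(63.4/10)) = 10·log₁₀(19440000) = 72.89 dB SPL.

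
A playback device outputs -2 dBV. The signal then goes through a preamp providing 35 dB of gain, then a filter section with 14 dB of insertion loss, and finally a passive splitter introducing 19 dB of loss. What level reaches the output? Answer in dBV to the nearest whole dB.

0 dBV

Gain stages sum in dB:
-2 + 35 − 14 − 19 = 0 dBV.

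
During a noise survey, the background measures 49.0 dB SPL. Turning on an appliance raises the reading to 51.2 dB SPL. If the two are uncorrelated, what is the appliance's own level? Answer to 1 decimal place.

Subtract intensities: L_src = 10·log₁₀(10^(L_total/10) − 10^(L_bg/10)).
L_src = 10·log₁₀(10^(51.2/10) − 10^(49.0/10)) = 10·log₁₀(52390) = 47.2 dB SPL.

47.2 dB SPL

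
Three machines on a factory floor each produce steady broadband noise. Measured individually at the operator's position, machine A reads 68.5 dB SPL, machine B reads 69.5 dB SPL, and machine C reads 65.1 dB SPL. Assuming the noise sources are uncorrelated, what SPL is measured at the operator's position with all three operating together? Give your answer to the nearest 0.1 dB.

72.8 dB SPL

Uncorrelated sources add in intensity (power), not in dB.
L_total = 10·log₁₀(10^(68.5/10) + 10^(69.5/10) + 10^(65.1/10)) = 10·log₁₀(19230000) = 72.8 dB SPL.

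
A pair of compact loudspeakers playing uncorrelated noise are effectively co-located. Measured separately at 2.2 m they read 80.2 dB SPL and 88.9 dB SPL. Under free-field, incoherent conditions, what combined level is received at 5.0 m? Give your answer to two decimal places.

Combined at 2.2 m: 10·log₁₀(10^(80.2/10)+10^(88.9/10)) = 89.450 dB SPL.
Then apply −20·log₁₀(5.0/2.2) = -7.131 dB → 82.32 dB SPL.

82.32 dB SPL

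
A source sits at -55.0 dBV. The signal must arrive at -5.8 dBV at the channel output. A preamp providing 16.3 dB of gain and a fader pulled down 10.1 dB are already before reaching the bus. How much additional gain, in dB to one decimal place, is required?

The required make-up gain is the shortfall in the dB sum.
G = -5.8 − (-55.0) − 16.3 + 10.1 = 43.0 dB.

43.0 dB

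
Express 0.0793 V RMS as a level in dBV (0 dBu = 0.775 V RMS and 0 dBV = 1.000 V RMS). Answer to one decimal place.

-22.0 dBV

dBV = 20·log₁₀(V / 1.000 V).
20·log₁₀(0.0793/1.000) = -22.0 dBV.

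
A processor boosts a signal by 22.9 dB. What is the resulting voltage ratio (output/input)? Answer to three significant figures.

Voltage ratio = 10^(dB/20).
10^(22.9/20) = 10^(1.145) = 14.0.

14.0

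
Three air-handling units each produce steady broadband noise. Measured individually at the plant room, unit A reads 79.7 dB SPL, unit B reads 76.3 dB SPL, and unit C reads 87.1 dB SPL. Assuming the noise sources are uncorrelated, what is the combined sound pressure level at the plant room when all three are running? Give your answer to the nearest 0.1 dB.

Uncorrelated sources add in intensity (power), not in dB.
L_total = 10·log₁₀(10^(79.7/10) + 10^(76.3/10) + 10^(87.1/10)) = 10·log₁₀(648800000) = 88.1 dB SPL.

88.1 dB SPL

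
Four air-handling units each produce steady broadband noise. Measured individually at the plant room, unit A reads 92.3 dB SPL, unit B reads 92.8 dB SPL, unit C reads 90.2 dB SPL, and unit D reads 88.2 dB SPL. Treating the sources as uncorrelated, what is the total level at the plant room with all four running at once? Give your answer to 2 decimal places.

Add the sources as powers (linear), then convert back to dB:
L_total = 10·log₁₀(10^(92.3/10) + 10^(92.8/10) + 10^(90.2/10) + 10^(88.2/10)) = 10·log₁₀(5312000000) = 97.25 dB SPL.

97.25 dB SPL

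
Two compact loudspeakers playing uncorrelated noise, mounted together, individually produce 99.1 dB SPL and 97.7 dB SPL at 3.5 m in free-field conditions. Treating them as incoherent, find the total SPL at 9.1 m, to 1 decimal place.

93.2 dB SPL

Combined at 3.5 m: 10·log₁₀(10^(99.1/10)+10^(97.7/10)) = 101.47 dB SPL.
Then apply −20·log₁₀(9.1/3.5) = -8.30 dB → 93.2 dB SPL.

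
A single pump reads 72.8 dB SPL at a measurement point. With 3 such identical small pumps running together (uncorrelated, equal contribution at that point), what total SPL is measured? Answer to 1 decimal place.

3 equal incoherent sources raise the level by 10·log₁₀(3) = 4.77 dB.
L_total = 72.8 + 4.77 = 77.6 dB SPL.

77.6 dB SPL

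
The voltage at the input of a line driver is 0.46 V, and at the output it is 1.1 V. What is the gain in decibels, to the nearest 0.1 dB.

7.6 dB

For a voltage ratio, dB = 20·log₁₀(V₂/V₁).
20·log₁₀(1.1/0.46) = 20·log₁₀(2.391) = 7.6 dB.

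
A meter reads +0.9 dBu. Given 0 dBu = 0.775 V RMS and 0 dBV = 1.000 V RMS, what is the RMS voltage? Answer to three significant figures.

0.860 V

V = 0.775 V × 10^(+0.9/20).
= 0.775 × 1.109 = 0.860 V.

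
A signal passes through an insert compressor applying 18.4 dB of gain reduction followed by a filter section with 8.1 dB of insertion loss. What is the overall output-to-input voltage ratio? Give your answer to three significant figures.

Net gain = (−18.4) + (−8.1) = -26.5 dB.
Voltage ratio = 10^(-26.5/20) = 0.0473.

0.0473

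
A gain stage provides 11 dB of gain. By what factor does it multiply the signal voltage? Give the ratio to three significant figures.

Voltage ratio = 10^(dB/20).
10^(11/20) = 10^(0.5500) = 3.55.

3.55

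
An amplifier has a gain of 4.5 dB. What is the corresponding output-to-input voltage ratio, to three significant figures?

Voltage ratio = 10^(dB/20).
10^(4.5/20) = 10^(0.2250) = 1.68.

1.68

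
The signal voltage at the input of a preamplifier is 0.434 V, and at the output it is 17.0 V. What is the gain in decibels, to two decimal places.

31.86 dB

For a voltage ratio, dB = 20·log₁₀(V₂/V₁).
20·log₁₀(17.0/0.434) = 20·log₁₀(39.17) = 31.86 dB.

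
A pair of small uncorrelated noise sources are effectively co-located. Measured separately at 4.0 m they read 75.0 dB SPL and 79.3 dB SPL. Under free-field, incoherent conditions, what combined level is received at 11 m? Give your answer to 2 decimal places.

71.89 dB SPL

Combined at 4.0 m: 10·log₁₀(10^(75.0/10)+10^(79.3/10)) = 80.672 dB SPL.
Then apply −20·log₁₀(11/4.0) = -8.787 dB → 71.89 dB SPL.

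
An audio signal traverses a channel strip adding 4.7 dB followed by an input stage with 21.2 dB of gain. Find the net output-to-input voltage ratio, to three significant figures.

19.7

Net gain = 4.7 + 21.2 = 25.9 dB.
Voltage ratio = 10^(25.9/20) = 19.7.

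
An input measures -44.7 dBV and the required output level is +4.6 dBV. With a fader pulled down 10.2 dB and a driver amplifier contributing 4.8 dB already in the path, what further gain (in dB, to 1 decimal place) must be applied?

54.7 dB

The required make-up gain is the shortfall in the dB sum.
G = +4.6 − (-44.7) + 10.2 − 4.8 = 54.7 dB.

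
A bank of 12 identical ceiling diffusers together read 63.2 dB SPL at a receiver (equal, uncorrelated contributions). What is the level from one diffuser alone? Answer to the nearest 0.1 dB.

12 equal incoherent sources add 10·log₁₀(12) = 10.79 dB over one source.
L_one = 63.2 − 10.79 = 52.4 dB SPL.

52.4 dB SPL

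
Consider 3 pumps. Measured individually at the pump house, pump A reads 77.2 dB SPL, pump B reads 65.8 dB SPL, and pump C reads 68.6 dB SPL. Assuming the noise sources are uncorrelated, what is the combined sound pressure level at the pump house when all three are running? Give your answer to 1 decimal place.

Add the sources as powers (linear), then convert back to dB:
L_total = 10·log₁₀(10^(77.2/10) + 10^(65.8/10) + 10^(68.6/10)) = 10·log₁₀(63530000) = 78.0 dB SPL.

78.0 dB SPL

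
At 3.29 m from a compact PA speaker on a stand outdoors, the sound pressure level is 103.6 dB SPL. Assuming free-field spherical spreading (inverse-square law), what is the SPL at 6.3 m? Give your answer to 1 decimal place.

Free-field point source: level drops by 20·log₁₀ of the distance ratio.
ΔL = −20·log₁₀(6.3/3.29) = -5.64 dB, so L₂ = 103.6 + (-5.64) = 98.0 dB SPL.

98.0 dB SPL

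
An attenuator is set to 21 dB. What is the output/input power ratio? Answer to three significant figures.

Power ratio = 10^(dB/10).
10^(-21/10) = 10^(-2.100) = 0.00794.

0.00794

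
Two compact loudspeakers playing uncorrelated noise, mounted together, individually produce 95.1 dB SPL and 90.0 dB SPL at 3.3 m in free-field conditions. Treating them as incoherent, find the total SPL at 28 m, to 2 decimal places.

77.70 dB SPL

Combined at 3.3 m: 10·log₁₀(10^(95.1/10)+10^(90.0/10)) = 96.269 dB SPL.
Then apply −20·log₁₀(28/3.3) = -18.573 dB → 77.70 dB SPL.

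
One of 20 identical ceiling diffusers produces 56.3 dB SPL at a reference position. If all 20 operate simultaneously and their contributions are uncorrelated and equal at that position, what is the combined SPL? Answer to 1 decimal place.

20 equal incoherent sources raise the level by 10·log₁₀(20) = 13.01 dB.
L_total = 56.3 + 13.01 = 69.3 dB SPL.

69.3 dB SPL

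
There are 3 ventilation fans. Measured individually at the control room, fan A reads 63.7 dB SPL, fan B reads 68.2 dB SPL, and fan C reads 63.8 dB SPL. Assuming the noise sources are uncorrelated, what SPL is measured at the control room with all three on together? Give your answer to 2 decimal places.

Uncorrelated sources add in intensity (power), not in dB.
L_total = 10·log₁₀(10^(63.7/10) + 10^(68.2/10) + 10^(63.8/10)) = 10·log₁₀(11350000) = 70.55 dB SPL.

70.55 dB SPL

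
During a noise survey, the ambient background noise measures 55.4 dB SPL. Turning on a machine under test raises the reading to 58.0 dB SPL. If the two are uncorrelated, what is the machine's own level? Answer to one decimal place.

Subtract intensities: L_src = 10·log₁₀(10^(L_total/10) − 10^(L_bg/10)).
L_src = 10·log₁₀(10^(58.0/10) − 10^(55.4/10)) = 10·log₁₀(284200) = 54.5 dB SPL.

54.5 dB SPL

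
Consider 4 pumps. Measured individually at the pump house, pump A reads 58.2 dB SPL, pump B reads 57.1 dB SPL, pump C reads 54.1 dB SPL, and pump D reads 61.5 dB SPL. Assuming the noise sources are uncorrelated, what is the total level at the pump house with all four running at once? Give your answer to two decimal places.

Uncorrelated sources add in intensity (power), not in dB.
L_total = 10·log₁₀(10^(58.2/10) + 10^(57.1/10) + 10^(54.1/10) + 10^(61.5/10)) = 10·log₁₀(2843000) = 64.54 dB SPL.

64.54 dB SPL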